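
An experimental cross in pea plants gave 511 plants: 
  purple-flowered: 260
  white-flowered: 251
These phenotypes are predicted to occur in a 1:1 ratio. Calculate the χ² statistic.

Under the 1:1 hypothesis (Σ ratio = 2, N = 511):
  purple-flowered: 511 × 1/2 = 255.5
  white-flowered: 511 × 1/2 = 255.5
χ² = Σ (O − E)² / E
  purple-flowered: (260 − 255.5)² / 255.5 = 0.0793
  white-flowered: (251 − 255.5)² / 255.5 = 0.0793
χ² = 0.0793 + 0.0793 = 0.1586 ≈ 0.159

0.159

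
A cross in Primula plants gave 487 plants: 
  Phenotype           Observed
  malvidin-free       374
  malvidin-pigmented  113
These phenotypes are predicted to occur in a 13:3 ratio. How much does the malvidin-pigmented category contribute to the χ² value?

Under the 13:3 hypothesis (Σ ratio = 16, N = 487):
  malvidin-free: 487 × 13/16 = 395.6875
  malvidin-pigmented: 487 × 3/16 = 91.3125
Contribution of malvidin-pigmented: (113 − 91.3125)² / 91.3125 = 5.1510

5.151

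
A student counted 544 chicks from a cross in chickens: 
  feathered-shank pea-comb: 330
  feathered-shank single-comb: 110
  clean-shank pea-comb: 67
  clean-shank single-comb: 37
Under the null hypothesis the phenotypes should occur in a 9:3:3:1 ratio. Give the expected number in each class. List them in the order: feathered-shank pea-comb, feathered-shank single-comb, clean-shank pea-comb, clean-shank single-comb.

306, 102, 102, 34

Expected counts for N = 544 under a 9:3:3:1 ratio (total parts = 16):
  feathered-shank pea-comb: 544 × 9/16 = 306
  feathered-shank single-comb: 544 × 3/16 = 102
  clean-shank pea-comb: 544 × 3/16 = 102
  clean-shank single-comb: 544 × 1/16 = 34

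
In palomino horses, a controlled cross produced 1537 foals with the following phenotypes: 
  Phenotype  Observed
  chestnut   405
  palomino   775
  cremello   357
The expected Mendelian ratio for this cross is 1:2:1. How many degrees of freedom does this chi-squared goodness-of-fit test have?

2

A goodness-of-fit test with 3 phenotype classes has df = 3 − 1 = 2.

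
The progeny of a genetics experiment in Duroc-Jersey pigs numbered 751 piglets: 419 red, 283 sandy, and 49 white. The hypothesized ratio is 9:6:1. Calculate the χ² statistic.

The 9:6:1 ratio has 16 parts, so with N = 751 the expected counts are:
  red: 751 × 9/16 = 422.4375
  sandy: 751 × 6/16 = 281.625
  white: 751 × 1/16 = 46.9375
χ² = Σ (O − E)² / E
  red: (419 − 422.4375)² / 422.4375 = 0.0280
  sandy: (283 − 281.625)² / 281.625 = 0.0067
  white: (49 − 46.9375)² / 46.9375 = 0.0906
χ² = 0.0280 + 0.0067 + 0.0906 = 0.1253 ≈ 0.125

0.125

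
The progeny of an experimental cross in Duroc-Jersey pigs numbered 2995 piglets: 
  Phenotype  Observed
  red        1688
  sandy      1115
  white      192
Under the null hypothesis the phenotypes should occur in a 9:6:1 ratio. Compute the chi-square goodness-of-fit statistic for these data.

Total ratio parts = 16. Expected numbers out of 2995:
  red: 2995 × 9/16 = 1684.6875
  sandy: 2995 × 6/16 = 1123.125
  white: 2995 × 1/16 = 187.1875
χ² = Σ (O − E)² / E
  red: (1688 − 1684.6875)² / 1684.6875 = 0.0065
  sandy: (1115 − 1123.125)² / 1123.125 = 0.0588
  white: (192 − 187.1875)² / 187.1875 = 0.1237
χ² = 0.0065 + 0.0588 + 0.1237 = 0.189

0.189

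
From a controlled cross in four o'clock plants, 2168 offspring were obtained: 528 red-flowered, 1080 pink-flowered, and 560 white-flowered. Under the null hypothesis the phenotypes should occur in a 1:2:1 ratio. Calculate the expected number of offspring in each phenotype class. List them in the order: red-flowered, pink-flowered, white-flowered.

Total ratio parts = 4. Expected numbers out of 2168:
  red-flowered: 2168 × 1/4 = 542
  pink-flowered: 2168 × 2/4 = 1084
  white-flowered: 2168 × 1/4 = 542

542, 1084, 542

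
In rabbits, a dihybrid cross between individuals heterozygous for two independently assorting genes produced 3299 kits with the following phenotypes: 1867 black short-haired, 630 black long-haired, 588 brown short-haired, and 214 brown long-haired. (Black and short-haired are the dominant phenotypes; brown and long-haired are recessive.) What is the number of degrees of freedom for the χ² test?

3

A dihybrid F₂ with independent assortment and complete dominance at both loci gives a 9:3:3:1 phenotypic ratio.
A goodness-of-fit test with 4 phenotype classes has df = 4 − 1 = 3.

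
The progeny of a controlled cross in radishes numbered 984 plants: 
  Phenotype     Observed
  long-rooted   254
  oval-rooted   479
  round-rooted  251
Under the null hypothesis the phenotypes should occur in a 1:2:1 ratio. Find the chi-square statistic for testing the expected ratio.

The 1:2:1 ratio has 4 parts, so with N = 984 the expected counts are:
  long-rooted: 984 × 1/4 = 246
  oval-rooted: 984 × 2/4 = 492
  round-rooted: 984 × 1/4 = 246
χ² = Σ (O − E)² / E
  long-rooted: (254 − 246)² / 246 = 0.2602
  oval-rooted: (479 − 492)² / 492 = 0.3435
  round-rooted: (251 − 246)² / 246 = 0.1016
χ² = 0.2602 + 0.3435 + 0.1016 = 0.7053 ≈ 0.705

0.705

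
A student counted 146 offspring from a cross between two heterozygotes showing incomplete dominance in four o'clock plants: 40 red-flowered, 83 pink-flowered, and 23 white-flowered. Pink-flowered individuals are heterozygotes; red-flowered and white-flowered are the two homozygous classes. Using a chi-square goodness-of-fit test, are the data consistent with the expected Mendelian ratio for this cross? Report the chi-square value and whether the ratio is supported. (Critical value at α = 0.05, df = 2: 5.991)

6.699; not consistent

With incomplete dominance, a heterozygote × heterozygote cross gives a 1:2:1 phenotypic ratio.
Expected counts for N = 146 under a 1:2:1 ratio (total parts = 4):
  red-flowered: 146 × 1/4 = 36.5
  pink-flowered: 146 × 2/4 = 73
  white-flowered: 146 × 1/4 = 36.5
χ² = Σ (O − E)² / E
  red-flowered: (40 − 36.5)² / 36.5 = 0.3356
  pink-flowered: (83 − 73)² / 73 = 1.3699
  white-flowered: (23 − 36.5)² / 36.5 = 4.9932
χ² = 0.3356 + 1.3699 + 4.9932 = 6.6987 ≈ 6.699
Degrees of freedom = 3 − 1 = 2; critical value at α = 0.05 is 5.991.
Since 6.699 > 5.991, we reject the null hypothesis — the data do not fit the 1:2:1 ratio.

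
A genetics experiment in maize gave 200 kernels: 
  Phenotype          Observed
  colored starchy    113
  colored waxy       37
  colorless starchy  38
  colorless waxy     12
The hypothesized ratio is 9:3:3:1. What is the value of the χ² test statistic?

0.036

The 9:3:3:1 ratio has 16 parts, so with N = 200 the expected counts are:
  colored starchy: 200 × 9/16 = 112.5
  colored waxy: 200 × 3/16 = 37.5
  colorless starchy: 200 × 3/16 = 37.5
  colorless waxy: 200 × 1/16 = 12.5
χ² = Σ (O − E)² / E
  colored starchy: (113 − 112.5)² / 112.5 = 0.0022
  colored waxy: (37 − 37.5)² / 37.5 = 0.0067
  colorless starchy: (38 − 37.5)² / 37.5 = 0.0067
  colorless waxy: (12 − 12.5)² / 12.5 = 0.0200
χ² = 0.0022 + 0.0067 + 0.0067 + 0.0200 = 0.0356 ≈ 0.036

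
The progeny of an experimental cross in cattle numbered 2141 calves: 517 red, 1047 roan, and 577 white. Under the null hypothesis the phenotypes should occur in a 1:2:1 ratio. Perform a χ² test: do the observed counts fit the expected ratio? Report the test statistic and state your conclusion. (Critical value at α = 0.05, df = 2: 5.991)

Under the 1:2:1 hypothesis (Σ ratio = 4, N = 2141):
  red: 2141 × 1/4 = 535.25
  roan: 2141 × 2/4 = 1070.5
  white: 2141 × 1/4 = 535.25
χ² = Σ (O − E)² / E
  red: (517 − 535.25)² / 535.25 = 0.6223
  roan: (1047 − 1070.5)² / 1070.5 = 0.5159
  white: (577 − 535.25)² / 535.25 = 3.2565
χ² = 0.6223 + 0.5159 + 3.2565 = 4.3947 ≈ 4.395
Degrees of freedom = 3 − 1 = 2; critical value at α = 0.05 is 5.991.
Since 4.395 < 5.991, we fail to reject the null hypothesis — the data are consistent with the 1:2:1 ratio.

4.395; consistent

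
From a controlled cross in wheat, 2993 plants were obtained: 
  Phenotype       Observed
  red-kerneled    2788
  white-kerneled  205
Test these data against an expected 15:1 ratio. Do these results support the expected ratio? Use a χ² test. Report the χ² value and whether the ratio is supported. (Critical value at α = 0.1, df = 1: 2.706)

1.835; consistent

Expected counts for N = 2993 under a 15:1 ratio (total parts = 16):
  red-kerneled: 2993 × 15/16 = 2805.9375
  white-kerneled: 2993 × 1/16 = 187.0625
χ² = Σ (O − E)² / E
  red-kerneled: (2788 − 2805.9375)² / 2805.9375 = 0.1147
  white-kerneled: (205 − 187.0625)² / 187.0625 = 1.7200
χ² = 0.1147 + 1.7200 = 1.8347 ≈ 1.835
Degrees of freedom = 2 − 1 = 1; critical value at α = 0.1 is 2.706.
Since 1.835 < 2.706, we fail to reject the null hypothesis — the data are consistent with the 15:1 ratio.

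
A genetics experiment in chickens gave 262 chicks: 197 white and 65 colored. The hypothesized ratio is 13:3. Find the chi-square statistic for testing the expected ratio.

Total ratio parts = 16. Expected numbers out of 262:
  white: 262 × 13/16 = 212.875
  colored: 262 × 3/16 = 49.125
χ² = Σ (O − E)² / E
  white: (197 − 212.875)² / 212.875 = 1.1839
  colored: (65 − 49.125)² / 49.125 = 5.1301
χ² = 1.1839 + 5.1301 = 6.314

6.314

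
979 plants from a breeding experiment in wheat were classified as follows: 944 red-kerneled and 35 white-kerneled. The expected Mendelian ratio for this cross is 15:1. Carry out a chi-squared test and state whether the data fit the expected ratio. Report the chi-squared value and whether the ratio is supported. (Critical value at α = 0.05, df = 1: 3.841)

11.955; not consistent

The 15:1 ratio has 16 parts, so with N = 979 the expected counts are:
  red-kerneled: 979 × 15/16 = 917.8125
  white-kerneled: 979 × 1/16 = 61.1875
χ² = Σ (O − E)² / E
  red-kerneled: (944 − 917.8125)² / 917.8125 = 0.7472
  white-kerneled: (35 − 61.1875)² / 61.1875 = 11.2079
χ² = 0.7472 + 11.2079 = 11.9551 ≈ 11.955
Degrees of freedom = 2 − 1 = 1; critical value at α = 0.05 is 3.841.
Since 11.955 > 3.841, we reject the null hypothesis — the data do not fit the 15:1 ratio.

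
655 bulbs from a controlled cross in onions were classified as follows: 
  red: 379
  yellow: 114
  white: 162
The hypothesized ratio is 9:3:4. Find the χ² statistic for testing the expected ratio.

Total ratio parts = 16. Expected numbers out of 655:
  red: 655 × 9/16 = 368.4375
  yellow: 655 × 3/16 = 122.8125
  white: 655 × 4/16 = 163.75
χ² = Σ (O − E)² / E
  red: (379 − 368.4375)² / 368.4375 = 0.3028
  yellow: (114 − 122.8125)² / 122.8125 = 0.6323
  white: (162 − 163.75)² / 163.75 = 0.0187
χ² = 0.3028 + 0.6323 + 0.0187 = 0.9538 ≈ 0.954

0.954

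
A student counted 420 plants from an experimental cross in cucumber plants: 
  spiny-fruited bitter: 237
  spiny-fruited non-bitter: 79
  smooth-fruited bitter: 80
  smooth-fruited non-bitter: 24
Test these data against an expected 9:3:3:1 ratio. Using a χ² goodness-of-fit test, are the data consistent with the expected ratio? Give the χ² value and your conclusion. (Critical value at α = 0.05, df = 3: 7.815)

0.216; consistent

The 9:3:3:1 ratio has 16 parts, so with N = 420 the expected counts are:
  spiny-fruited bitter: 420 × 9/16 = 236.25
  spiny-fruited non-bitter: 420 × 3/16 = 78.75
  smooth-fruited bitter: 420 × 3/16 = 78.75
  smooth-fruited non-bitter: 420 × 1/16 = 26.25
χ² = Σ (O − E)² / E
  spiny-fruited bitter: (237 − 236.25)² / 236.25 = 0.0024
  spiny-fruited non-bitter: (79 − 78.75)² / 78.75 = 0.0008
  smooth-fruited bitter: (80 − 78.75)² / 78.75 = 0.0198
  smooth-fruited non-bitter: (24 − 26.25)² / 26.25 = 0.1929
χ² = 0.0024 + 0.0008 + 0.0198 + 0.1929 = 0.2159 ≈ 0.216
Degrees of freedom = 4 − 1 = 3; critical value at α = 0.05 is 7.815.
Since 0.216 < 7.815, we fail to reject the null hypothesis — the data are consistent with the 9:3:3:1 ratio.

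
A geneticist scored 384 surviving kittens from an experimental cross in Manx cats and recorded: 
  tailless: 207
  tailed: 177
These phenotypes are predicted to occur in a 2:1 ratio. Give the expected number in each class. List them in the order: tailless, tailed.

256, 128

Expected counts for N = 384 under a 2:1 ratio (total parts = 3):
  tailless: 384 × 2/3 = 256
  tailed: 384 × 1/3 = 128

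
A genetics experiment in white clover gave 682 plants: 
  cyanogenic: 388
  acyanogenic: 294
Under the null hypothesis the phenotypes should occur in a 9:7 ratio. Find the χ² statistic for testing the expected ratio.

0.114

Under the 9:7 hypothesis (Σ ratio = 16, N = 682):
  cyanogenic: 682 × 9/16 = 383.625
  acyanogenic: 682 × 7/16 = 298.375
χ² = Σ (O − E)² / E
  cyanogenic: (388 − 383.625)² / 383.625 = 0.0499
  acyanogenic: (294 − 298.375)² / 298.375 = 0.0641
χ² = 0.0499 + 0.0641 = 0.114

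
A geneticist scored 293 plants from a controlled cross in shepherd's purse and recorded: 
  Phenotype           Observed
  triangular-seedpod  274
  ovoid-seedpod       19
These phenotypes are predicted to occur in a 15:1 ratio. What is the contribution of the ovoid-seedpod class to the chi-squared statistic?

0.026

The 15:1 ratio has 16 parts, so with N = 293 the expected counts are:
  triangular-seedpod: 293 × 15/16 = 274.6875
  ovoid-seedpod: 293 × 1/16 = 18.3125
Contribution of ovoid-seedpod: (19 − 18.3125)² / 18.3125 = 0.0258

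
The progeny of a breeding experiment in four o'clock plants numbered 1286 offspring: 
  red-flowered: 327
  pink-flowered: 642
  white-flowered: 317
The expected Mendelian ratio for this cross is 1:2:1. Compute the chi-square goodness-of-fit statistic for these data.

Total ratio parts = 4. Expected numbers out of 1286:
  red-flowered: 1286 × 1/4 = 321.5
  pink-flowered: 1286 × 2/4 = 643
  white-flowered: 1286 × 1/4 = 321.5
χ² = Σ (O − E)² / E
  red-flowered: (327 − 321.5)² / 321.5 = 0.0941
  pink-flowered: (642 − 643)² / 643 = 0.0016
  white-flowered: (317 − 321.5)² / 321.5 = 0.0630
χ² = 0.0941 + 0.0016 + 0.0630 = 0.1587 ≈ 0.159

0.159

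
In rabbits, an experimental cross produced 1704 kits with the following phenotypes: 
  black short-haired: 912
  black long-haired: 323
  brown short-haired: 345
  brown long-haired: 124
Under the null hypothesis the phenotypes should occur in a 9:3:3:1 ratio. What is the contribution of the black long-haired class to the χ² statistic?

0.038

Under the 9:3:3:1 hypothesis (Σ ratio = 16, N = 1704):
  black short-haired: 1704 × 9/16 = 958.5
  black long-haired: 1704 × 3/16 = 319.5
  brown short-haired: 1704 × 3/16 = 319.5
  brown long-haired: 1704 × 1/16 = 106.5
Contribution of black long-haired: (323 − 319.5)² / 319.5 = 0.0383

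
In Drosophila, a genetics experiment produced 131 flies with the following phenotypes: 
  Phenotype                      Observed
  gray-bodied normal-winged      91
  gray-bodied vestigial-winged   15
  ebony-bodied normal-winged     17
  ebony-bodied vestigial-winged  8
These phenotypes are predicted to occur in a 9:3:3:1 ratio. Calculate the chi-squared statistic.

Total ratio parts = 16. Expected numbers out of 131:
  gray-bodied normal-winged: 131 × 9/16 = 73.6875
  gray-bodied vestigial-winged: 131 × 3/16 = 24.5625
  ebony-bodied normal-winged: 131 × 3/16 = 24.5625
  ebony-bodied vestigial-winged: 131 × 1/16 = 8.1875
χ² = Σ (O − E)² / E
  gray-bodied normal-winged: (91 − 73.6875)² / 73.6875 = 4.0675
  gray-bodied vestigial-winged: (15 − 24.5625)² / 24.5625 = 3.7228
  ebony-bodied normal-winged: (17 − 24.5625)² / 24.5625 = 2.3284
  ebony-bodied vestigial-winged: (8 − 8.1875)² / 8.1875 = 0.0043
χ² = 4.0675 + 3.7228 + 2.3284 + 0.0043 = 10.123

10.123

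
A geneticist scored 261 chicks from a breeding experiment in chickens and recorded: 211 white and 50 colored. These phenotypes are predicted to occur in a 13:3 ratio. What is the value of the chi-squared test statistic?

0.028

Expected counts for N = 261 under a 13:3 ratio (total parts = 16):
  white: 261 × 13/16 = 212.0625
  colored: 261 × 3/16 = 48.9375
χ² = Σ (O − E)² / E
  white: (211 − 212.0625)² / 212.0625 = 0.0053
  colored: (50 − 48.9375)² / 48.9375 = 0.0231
χ² = 0.0053 + 0.0231 = 0.0284 ≈ 0.028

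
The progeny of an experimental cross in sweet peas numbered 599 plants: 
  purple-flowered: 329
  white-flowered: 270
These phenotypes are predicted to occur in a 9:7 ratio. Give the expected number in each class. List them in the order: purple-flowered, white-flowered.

Total ratio parts = 16. Expected numbers out of 599:
  purple-flowered: 599 × 9/16 = 336.9375
  white-flowered: 599 × 7/16 = 262.0625

336.9375, 262.0625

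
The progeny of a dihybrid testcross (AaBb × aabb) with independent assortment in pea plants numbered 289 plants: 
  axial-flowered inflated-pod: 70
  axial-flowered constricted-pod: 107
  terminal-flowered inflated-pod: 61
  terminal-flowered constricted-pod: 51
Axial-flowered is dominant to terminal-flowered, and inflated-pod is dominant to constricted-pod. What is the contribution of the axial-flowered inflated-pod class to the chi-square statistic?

A dihybrid testcross with independent assortment gives a 1:1:1:1 ratio.
Expected counts for N = 289 under a 1:1:1:1 ratio (total parts = 4):
  axial-flowered inflated-pod: 289 × 1/4 = 72.25
  axial-flowered constricted-pod: 289 × 1/4 = 72.25
  terminal-flowered inflated-pod: 289 × 1/4 = 72.25
  terminal-flowered constricted-pod: 289 × 1/4 = 72.25
Contribution of axial-flowered inflated-pod: (70 − 72.25)² / 72.25 = 0.0701

0.070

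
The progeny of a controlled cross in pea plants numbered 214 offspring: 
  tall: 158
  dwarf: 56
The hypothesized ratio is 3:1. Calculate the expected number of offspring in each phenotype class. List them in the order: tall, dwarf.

Expected counts for N = 214 under a 3:1 ratio (total parts = 4):
  tall: 214 × 3/4 = 160.5
  dwarf: 214 × 1/4 = 53.5

160.5, 53.5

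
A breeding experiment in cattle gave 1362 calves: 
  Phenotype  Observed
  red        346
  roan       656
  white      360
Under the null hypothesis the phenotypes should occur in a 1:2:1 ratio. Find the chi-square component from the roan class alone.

0.918

Expected counts for N = 1362 under a 1:2:1 ratio (total parts = 4):
  red: 1362 × 1/4 = 340.5
  roan: 1362 × 2/4 = 681
  white: 1362 × 1/4 = 340.5
Contribution of roan: (656 − 681)² / 681 = 0.9178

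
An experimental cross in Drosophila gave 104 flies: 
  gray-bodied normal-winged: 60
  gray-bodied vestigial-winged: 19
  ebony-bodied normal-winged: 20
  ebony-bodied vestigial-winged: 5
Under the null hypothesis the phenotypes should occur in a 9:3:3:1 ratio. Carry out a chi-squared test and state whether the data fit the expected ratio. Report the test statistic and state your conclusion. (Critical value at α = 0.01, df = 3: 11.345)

Expected counts for N = 104 under a 9:3:3:1 ratio (total parts = 16):
  gray-bodied normal-winged: 104 × 9/16 = 58.5
  gray-bodied vestigial-winged: 104 × 3/16 = 19.5
  ebony-bodied normal-winged: 104 × 3/16 = 19.5
  ebony-bodied vestigial-winged: 104 × 1/16 = 6.5
χ² = Σ (O − E)² / E
  gray-bodied normal-winged: (60 − 58.5)² / 58.5 = 0.0385
  gray-bodied vestigial-winged: (19 − 19.5)² / 19.5 = 0.0128
  ebony-bodied normal-winged: (20 − 19.5)² / 19.5 = 0.0128
  ebony-bodied vestigial-winged: (5 − 6.5)² / 6.5 = 0.3462
χ² = 0.0385 + 0.0128 + 0.0128 + 0.3462 = 0.4103 ≈ 0.410
Degrees of freedom = 4 − 1 = 3; critical value at α = 0.01 is 11.345.
Since 0.410 < 11.345, we fail to reject the null hypothesis — the data are consistent with the 9:3:3:1 ratio.

0.410; consistent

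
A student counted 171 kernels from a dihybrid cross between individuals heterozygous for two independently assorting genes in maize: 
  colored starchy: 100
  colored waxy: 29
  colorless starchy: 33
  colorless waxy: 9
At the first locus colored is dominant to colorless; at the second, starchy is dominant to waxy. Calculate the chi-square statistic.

0.737

A dihybrid F₂ with independent assortment and complete dominance at both loci gives a 9:3:3:1 phenotypic ratio.
Expected counts for N = 171 under a 9:3:3:1 ratio (total parts = 16):
  colored starchy: 171 × 9/16 = 96.1875
  colored waxy: 171 × 3/16 = 32.0625
  colorless starchy: 171 × 3/16 = 32.0625
  colorless waxy: 171 × 1/16 = 10.6875
χ² = Σ (O − E)² / E
  colored starchy: (100 − 96.1875)² / 96.1875 = 0.1511
  colored waxy: (29 − 32.0625)² / 32.0625 = 0.2925
  colorless starchy: (33 − 32.0625)² / 32.0625 = 0.0274
  colorless waxy: (9 − 10.6875)² / 10.6875 = 0.2664
χ² = 0.1511 + 0.2925 + 0.0274 + 0.2664 = 0.7374 ≈ 0.737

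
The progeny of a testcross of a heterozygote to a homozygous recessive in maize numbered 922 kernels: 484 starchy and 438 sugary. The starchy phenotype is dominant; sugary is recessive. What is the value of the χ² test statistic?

A testcross of a heterozygote (Aa × aa) gives a 1:1 phenotypic ratio.
Total ratio parts = 2. Expected numbers out of 922:
  starchy: 922 × 1/2 = 461
  sugary: 922 × 1/2 = 461
χ² = Σ (O − E)² / E
  starchy: (484 − 461)² / 461 = 1.1475
  sugary: (438 − 461)² / 461 = 1.1475
χ² = 1.1475 + 1.1475 = 2.295

2.295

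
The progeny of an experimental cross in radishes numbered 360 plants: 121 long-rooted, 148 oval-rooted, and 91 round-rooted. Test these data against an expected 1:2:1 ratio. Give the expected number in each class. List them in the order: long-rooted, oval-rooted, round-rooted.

90, 180, 90

The 1:2:1 ratio has 4 parts, so with N = 360 the expected counts are:
  long-rooted: 360 × 1/4 = 90
  oval-rooted: 360 × 2/4 = 180
  round-rooted: 360 × 1/4 = 90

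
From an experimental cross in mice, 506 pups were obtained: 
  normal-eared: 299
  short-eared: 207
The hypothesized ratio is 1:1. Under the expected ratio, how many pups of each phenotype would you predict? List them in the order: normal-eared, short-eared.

253, 253

Under the 1:1 hypothesis (Σ ratio = 2, N = 506):
  normal-eared: 506 × 1/2 = 253
  short-eared: 506 × 1/2 = 253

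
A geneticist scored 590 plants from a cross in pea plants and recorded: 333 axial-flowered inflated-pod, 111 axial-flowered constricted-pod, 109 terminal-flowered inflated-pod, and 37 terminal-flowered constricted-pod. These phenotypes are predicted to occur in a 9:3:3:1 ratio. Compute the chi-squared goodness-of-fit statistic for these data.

0.029

Under the 9:3:3:1 hypothesis (Σ ratio = 16, N = 590):
  axial-flowered inflated-pod: 590 × 9/16 = 331.875
  axial-flowered constricted-pod: 590 × 3/16 = 110.625
  terminal-flowered inflated-pod: 590 × 3/16 = 110.625
  terminal-flowered constricted-pod: 590 × 1/16 = 36.875
χ² = Σ (O − E)² / E
  axial-flowered inflated-pod: (333 − 331.875)² / 331.875 = 0.0038
  axial-flowered constricted-pod: (111 − 110.625)² / 110.625 = 0.0013
  terminal-flowered inflated-pod: (109 − 110.625)² / 110.625 = 0.0239
  terminal-flowered constricted-pod: (37 − 36.875)² / 36.875 = 0.0004
χ² = 0.0038 + 0.0013 + 0.0239 + 0.0004 = 0.0294 ≈ 0.029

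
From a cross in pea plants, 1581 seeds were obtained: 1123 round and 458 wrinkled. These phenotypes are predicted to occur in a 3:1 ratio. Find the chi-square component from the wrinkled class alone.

Total ratio parts = 4. Expected numbers out of 1581:
  round: 1581 × 3/4 = 1185.75
  wrinkled: 1581 × 1/4 = 395.25
Contribution of wrinkled: (458 − 395.25)² / 395.25 = 9.9622

9.962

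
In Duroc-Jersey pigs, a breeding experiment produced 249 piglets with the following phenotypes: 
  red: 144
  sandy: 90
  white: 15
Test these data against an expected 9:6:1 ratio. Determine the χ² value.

The 9:6:1 ratio has 16 parts, so with N = 249 the expected counts are:
  red: 249 × 9/16 = 140.0625
  sandy: 249 × 6/16 = 93.375
  white: 249 × 1/16 = 15.5625
χ² = Σ (O − E)² / E
  red: (144 − 140.0625)² / 140.0625 = 0.1107
  sandy: (90 − 93.375)² / 93.375 = 0.1220
  white: (15 − 15.5625)² / 15.5625 = 0.0203
χ² = 0.1107 + 0.1220 + 0.0203 = 0.253

0.253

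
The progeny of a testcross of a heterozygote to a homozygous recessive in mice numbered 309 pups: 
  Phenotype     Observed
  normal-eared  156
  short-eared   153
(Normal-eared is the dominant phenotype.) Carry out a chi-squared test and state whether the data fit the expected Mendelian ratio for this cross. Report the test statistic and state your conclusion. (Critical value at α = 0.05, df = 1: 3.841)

0.029; consistent

A testcross of a heterozygote (Aa × aa) gives a 1:1 phenotypic ratio.
Total ratio parts = 2. Expected numbers out of 309:
  normal-eared: 309 × 1/2 = 154.5
  short-eared: 309 × 1/2 = 154.5
χ² = Σ (O − E)² / E
  normal-eared: (156 − 154.5)² / 154.5 = 0.0146
  short-eared: (153 − 154.5)² / 154.5 = 0.0146
χ² = 0.0146 + 0.0146 = 0.0292 ≈ 0.029
Degrees of freedom = 2 − 1 = 1; critical value at α = 0.05 is 3.841.
Since 0.029 < 3.841, we fail to reject the null hypothesis — the data are consistent with the 1:1 ratio.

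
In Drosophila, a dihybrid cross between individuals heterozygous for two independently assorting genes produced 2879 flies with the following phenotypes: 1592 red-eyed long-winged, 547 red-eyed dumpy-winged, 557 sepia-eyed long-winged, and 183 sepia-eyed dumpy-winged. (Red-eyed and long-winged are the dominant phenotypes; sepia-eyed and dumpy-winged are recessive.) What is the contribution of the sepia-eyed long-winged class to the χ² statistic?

0.547

A dihybrid F₂ with independent assortment and complete dominance at both loci gives a 9:3:3:1 phenotypic ratio.
Expected counts for N = 2879 under a 9:3:3:1 ratio (total parts = 16):
  red-eyed long-winged: 2879 × 9/16 = 1619.4375
  red-eyed dumpy-winged: 2879 × 3/16 = 539.8125
  sepia-eyed long-winged: 2879 × 3/16 = 539.8125
  sepia-eyed dumpy-winged: 2879 × 1/16 = 179.9375
Contribution of sepia-eyed long-winged: (557 − 539.8125)² / 539.8125 = 0.5472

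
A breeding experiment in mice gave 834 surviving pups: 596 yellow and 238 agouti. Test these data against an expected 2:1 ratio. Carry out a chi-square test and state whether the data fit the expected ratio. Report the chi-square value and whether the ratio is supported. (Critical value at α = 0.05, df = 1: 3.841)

8.633; not consistent

The 2:1 ratio has 3 parts, so with N = 834 the expected counts are:
  yellow: 834 × 2/3 = 556
  agouti: 834 × 1/3 = 278
χ² = Σ (O − E)² / E
  yellow: (596 − 556)² / 556 = 2.8777
  agouti: (238 − 278)² / 278 = 5.7554
χ² = 2.8777 + 5.7554 = 8.6331 ≈ 8.633
Degrees of freedom = 2 − 1 = 1; critical value at α = 0.05 is 3.841.
Since 8.633 > 3.841, we reject the null hypothesis — the data do not fit the 2:1 ratio.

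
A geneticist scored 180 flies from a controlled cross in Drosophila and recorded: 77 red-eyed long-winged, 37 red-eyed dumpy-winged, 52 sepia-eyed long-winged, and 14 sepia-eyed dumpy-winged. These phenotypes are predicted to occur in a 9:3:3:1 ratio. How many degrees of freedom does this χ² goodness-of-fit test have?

3

A goodness-of-fit test with 4 phenotype classes has df = 4 − 1 = 3.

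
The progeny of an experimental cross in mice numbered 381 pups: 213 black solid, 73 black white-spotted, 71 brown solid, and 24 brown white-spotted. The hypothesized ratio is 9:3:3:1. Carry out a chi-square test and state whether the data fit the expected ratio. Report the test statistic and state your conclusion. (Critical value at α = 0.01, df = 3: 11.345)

The 9:3:3:1 ratio has 16 parts, so with N = 381 the expected counts are:
  black solid: 381 × 9/16 = 214.3125
  black white-spotted: 381 × 3/16 = 71.4375
  brown solid: 381 × 3/16 = 71.4375
  brown white-spotted: 381 × 1/16 = 23.8125
χ² = Σ (O − E)² / E
  black solid: (213 − 214.3125)² / 214.3125 = 0.0080
  black white-spotted: (73 − 71.4375)² / 71.4375 = 0.0342
  brown solid: (71 − 71.4375)² / 71.4375 = 0.0027
  brown white-spotted: (24 − 23.8125)² / 23.8125 = 0.0015
χ² = 0.0080 + 0.0342 + 0.0027 + 0.0015 = 0.0464 ≈ 0.046
Degrees of freedom = 4 − 1 = 3; critical value at α = 0.01 is 11.345.
Since 0.046 < 11.345, we fail to reject the null hypothesis — the data are consistent with the 9:3:3:1 ratio.

0.046; consistent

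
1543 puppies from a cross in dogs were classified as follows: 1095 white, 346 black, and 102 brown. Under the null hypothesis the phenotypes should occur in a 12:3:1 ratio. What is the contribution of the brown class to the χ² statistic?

0.321

The 12:3:1 ratio has 16 parts, so with N = 1543 the expected counts are:
  white: 1543 × 12/16 = 1157.25
  black: 1543 × 3/16 = 289.3125
  brown: 1543 × 1/16 = 96.4375
Contribution of brown: (102 − 96.4375)² / 96.4375 = 0.3208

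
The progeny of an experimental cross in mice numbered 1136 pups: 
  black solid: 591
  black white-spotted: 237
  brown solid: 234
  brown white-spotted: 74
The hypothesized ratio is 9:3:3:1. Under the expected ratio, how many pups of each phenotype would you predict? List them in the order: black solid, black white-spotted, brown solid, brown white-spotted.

639, 213, 213, 71

Expected counts for N = 1136 under a 9:3:3:1 ratio (total parts = 16):
  black solid: 1136 × 9/16 = 639
  black white-spotted: 1136 × 3/16 = 213
  brown solid: 1136 × 3/16 = 213
  brown white-spotted: 1136 × 1/16 = 71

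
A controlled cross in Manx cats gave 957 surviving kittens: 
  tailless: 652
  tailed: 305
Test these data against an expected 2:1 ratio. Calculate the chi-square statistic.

Expected counts for N = 957 under a 2:1 ratio (total parts = 3):
  tailless: 957 × 2/3 = 638
  tailed: 957 × 1/3 = 319
χ² = Σ (O − E)² / E
  tailless: (652 − 638)² / 638 = 0.3072
  tailed: (305 − 319)² / 319 = 0.6144
χ² = 0.3072 + 0.6144 = 0.9216 ≈ 0.922

0.922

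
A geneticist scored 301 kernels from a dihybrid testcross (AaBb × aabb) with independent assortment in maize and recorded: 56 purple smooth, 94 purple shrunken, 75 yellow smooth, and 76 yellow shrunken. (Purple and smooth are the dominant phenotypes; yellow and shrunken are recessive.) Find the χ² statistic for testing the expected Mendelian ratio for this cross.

A dihybrid testcross with independent assortment gives a 1:1:1:1 ratio.
The 1:1:1:1 ratio has 4 parts, so with N = 301 the expected counts are:
  purple smooth: 301 × 1/4 = 75.25
  purple shrunken: 301 × 1/4 = 75.25
  yellow smooth: 301 × 1/4 = 75.25
  yellow shrunken: 301 × 1/4 = 75.25
χ² = Σ (O − E)² / E
  purple smooth: (56 − 75.25)² / 75.25 = 4.9244
  purple shrunken: (94 − 75.25)² / 75.25 = 4.6719
  yellow smooth: (75 − 75.25)² / 75.25 = 0.0008
  yellow shrunken: (76 − 75.25)² / 75.25 = 0.0075
χ² = 4.9244 + 4.6719 + 0.0008 + 0.0075 = 9.6046 ≈ 9.605

9.605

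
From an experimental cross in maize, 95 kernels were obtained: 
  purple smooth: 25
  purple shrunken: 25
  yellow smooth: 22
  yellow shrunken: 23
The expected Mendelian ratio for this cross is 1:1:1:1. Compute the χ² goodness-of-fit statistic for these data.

Expected counts for N = 95 under a 1:1:1:1 ratio (total parts = 4):
  purple smooth: 95 × 1/4 = 23.75
  purple shrunken: 95 × 1/4 = 23.75
  yellow smooth: 95 × 1/4 = 23.75
  yellow shrunken: 95 × 1/4 = 23.75
χ² = Σ (O − E)² / E
  purple smooth: (25 − 23.75)² / 23.75 = 0.0658
  purple shrunken: (25 − 23.75)² / 23.75 = 0.0658
  yellow smooth: (22 − 23.75)² / 23.75 = 0.1289
  yellow shrunken: (23 − 23.75)² / 23.75 = 0.0237
χ² = 0.0658 + 0.0658 + 0.1289 + 0.0237 = 0.2842 ≈ 0.284

0.284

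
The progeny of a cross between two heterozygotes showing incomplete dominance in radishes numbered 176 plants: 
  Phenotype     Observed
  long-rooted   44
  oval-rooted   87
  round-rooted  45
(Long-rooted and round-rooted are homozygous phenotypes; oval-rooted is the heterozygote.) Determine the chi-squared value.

With incomplete dominance, a heterozygote × heterozygote cross gives a 1:2:1 phenotypic ratio.
Expected counts for N = 176 under a 1:2:1 ratio (total parts = 4):
  long-rooted: 176 × 1/4 = 44
  oval-rooted: 176 × 2/4 = 88
  round-rooted: 176 × 1/4 = 44
χ² = Σ (O − E)² / E
  long-rooted: (44 − 44)² / 44 = 0.0000
  oval-rooted: (87 − 88)² / 88 = 0.0114
  round-rooted: (45 − 44)² / 44 = 0.0227
χ² = 0.0000 + 0.0114 + 0.0227 = 0.0341 ≈ 0.034

0.034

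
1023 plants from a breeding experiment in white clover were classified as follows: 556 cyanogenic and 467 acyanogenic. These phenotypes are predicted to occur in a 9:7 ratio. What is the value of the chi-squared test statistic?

The 9:7 ratio has 16 parts, so with N = 1023 the expected counts are:
  cyanogenic: 1023 × 9/16 = 575.4375
  acyanogenic: 1023 × 7/16 = 447.5625
χ² = Σ (O − E)² / E
  cyanogenic: (556 − 575.4375)² / 575.4375 = 0.6566
  acyanogenic: (467 − 447.5625)² / 447.5625 = 0.8442
χ² = 0.6566 + 0.8442 = 1.5008 ≈ 1.501

1.501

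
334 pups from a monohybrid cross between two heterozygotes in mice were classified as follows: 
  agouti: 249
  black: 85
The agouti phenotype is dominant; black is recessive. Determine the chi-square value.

For a monohybrid cross between heterozygotes with complete dominance, the expected phenotypic ratio is 3:1.
The 3:1 ratio has 4 parts, so with N = 334 the expected counts are:
  agouti: 334 × 3/4 = 250.5
  black: 334 × 1/4 = 83.5
χ² = Σ (O − E)² / E
  agouti: (249 − 250.5)² / 250.5 = 0.0090
  black: (85 − 83.5)² / 83.5 = 0.0269
χ² = 0.0090 + 0.0269 = 0.0359 ≈ 0.036

0.036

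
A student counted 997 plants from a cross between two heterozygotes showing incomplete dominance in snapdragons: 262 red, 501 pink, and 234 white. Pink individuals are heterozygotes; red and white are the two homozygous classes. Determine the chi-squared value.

1.598

With incomplete dominance, a heterozygote × heterozygote cross gives a 1:2:1 phenotypic ratio.
The 1:2:1 ratio has 4 parts, so with N = 997 the expected counts are:
  red: 997 × 1/4 = 249.25
  pink: 997 × 2/4 = 498.5
  white: 997 × 1/4 = 249.25
χ² = Σ (O − E)² / E
  red: (262 − 249.25)² / 249.25 = 0.6522
  pink: (501 − 498.5)² / 498.5 = 0.0125
  white: (234 − 249.25)² / 249.25 = 0.9330
χ² = 0.6522 + 0.0125 + 0.9330 = 1.5977 ≈ 1.598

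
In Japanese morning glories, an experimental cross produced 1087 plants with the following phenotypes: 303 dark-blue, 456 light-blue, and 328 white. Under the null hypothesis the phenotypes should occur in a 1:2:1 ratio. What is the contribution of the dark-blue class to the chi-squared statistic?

3.594

Under the 1:2:1 hypothesis (Σ ratio = 4, N = 1087):
  dark-blue: 1087 × 1/4 = 271.75
  light-blue: 1087 × 2/4 = 543.5
  white: 1087 × 1/4 = 271.75
Contribution of dark-blue: (303 − 271.75)² / 271.75 = 3.5936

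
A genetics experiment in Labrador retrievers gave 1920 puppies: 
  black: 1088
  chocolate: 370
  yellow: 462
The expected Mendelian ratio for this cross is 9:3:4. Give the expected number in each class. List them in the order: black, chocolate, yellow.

Under the 9:3:4 hypothesis (Σ ratio = 16, N = 1920):
  black: 1920 × 9/16 = 1080
  chocolate: 1920 × 3/16 = 360
  yellow: 1920 × 4/16 = 480

1080, 360, 480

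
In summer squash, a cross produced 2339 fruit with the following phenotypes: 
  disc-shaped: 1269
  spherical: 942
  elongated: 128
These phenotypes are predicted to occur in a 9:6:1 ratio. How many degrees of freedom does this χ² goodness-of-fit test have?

2

A goodness-of-fit test with 3 phenotype classes has df = 3 − 1 = 2.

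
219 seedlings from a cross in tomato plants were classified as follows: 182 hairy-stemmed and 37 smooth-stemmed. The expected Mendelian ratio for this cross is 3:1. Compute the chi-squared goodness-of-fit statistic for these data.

7.673

Expected counts for N = 219 under a 3:1 ratio (total parts = 4):
  hairy-stemmed: 219 × 3/4 = 164.25
  smooth-stemmed: 219 × 1/4 = 54.75
χ² = Σ (O − E)² / E
  hairy-stemmed: (182 − 164.25)² / 164.25 = 1.9182
  smooth-stemmed: (37 − 54.75)² / 54.75 = 5.7546
χ² = 1.9182 + 5.7546 = 7.6728 ≈ 7.673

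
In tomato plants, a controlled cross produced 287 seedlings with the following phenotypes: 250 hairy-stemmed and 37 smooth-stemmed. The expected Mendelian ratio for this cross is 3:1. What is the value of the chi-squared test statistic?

Expected counts for N = 287 under a 3:1 ratio (total parts = 4):
  hairy-stemmed: 287 × 3/4 = 215.25
  smooth-stemmed: 287 × 1/4 = 71.75
χ² = Σ (O − E)² / E
  hairy-stemmed: (250 − 215.25)² / 215.25 = 5.6100
  smooth-stemmed: (37 − 71.75)² / 71.75 = 16.8301
χ² = 5.6100 + 16.8301 = 22.4401 ≈ 22.440

22.440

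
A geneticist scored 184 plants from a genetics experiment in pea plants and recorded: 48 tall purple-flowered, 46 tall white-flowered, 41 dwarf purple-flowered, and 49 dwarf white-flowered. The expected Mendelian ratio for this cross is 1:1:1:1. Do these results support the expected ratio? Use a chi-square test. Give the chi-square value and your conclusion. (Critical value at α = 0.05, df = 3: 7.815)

0.826; consistent

Under the 1:1:1:1 hypothesis (Σ ratio = 4, N = 184):
  tall purple-flowered: 184 × 1/4 = 46
  tall white-flowered: 184 × 1/4 = 46
  dwarf purple-flowered: 184 × 1/4 = 46
  dwarf white-flowered: 184 × 1/4 = 46
χ² = Σ (O − E)² / E
  tall purple-flowered: (48 − 46)² / 46 = 0.0870
  tall white-flowered: (46 − 46)² / 46 = 0.0000
  dwarf purple-flowered: (41 − 46)² / 46 = 0.5435
  dwarf white-flowered: (49 − 46)² / 46 = 0.1957
χ² = 0.0870 + 0.0000 + 0.5435 + 0.1957 = 0.8262 ≈ 0.826
Degrees of freedom = 4 − 1 = 3; critical value at α = 0.05 is 7.815.
Since 0.826 < 7.815, we fail to reject the null hypothesis — the data are consistent with the 1:1:1:1 ratio.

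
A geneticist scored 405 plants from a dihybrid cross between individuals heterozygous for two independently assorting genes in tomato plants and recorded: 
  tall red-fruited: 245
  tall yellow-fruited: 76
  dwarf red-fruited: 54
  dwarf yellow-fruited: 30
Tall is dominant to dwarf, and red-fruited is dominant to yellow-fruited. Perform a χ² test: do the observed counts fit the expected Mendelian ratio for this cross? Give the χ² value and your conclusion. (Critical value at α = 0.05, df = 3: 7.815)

8.502; not consistent

A dihybrid F₂ with independent assortment and complete dominance at both loci gives a 9:3:3:1 phenotypic ratio.
Total ratio parts = 16. Expected numbers out of 405:
  tall red-fruited: 405 × 9/16 = 227.8125
  tall yellow-fruited: 405 × 3/16 = 75.9375
  dwarf red-fruited: 405 × 3/16 = 75.9375
  dwarf yellow-fruited: 405 × 1/16 = 25.3125
χ² = Σ (O − E)² / E
  tall red-fruited: (245 − 227.8125)² / 227.8125 = 1.2967
  tall yellow-fruited: (76 − 75.9375)² / 75.9375 = 0.0001
  dwarf red-fruited: (54 − 75.9375)² / 75.9375 = 6.3375
  dwarf yellow-fruited: (30 − 25.3125)² / 25.3125 = 0.8681
χ² = 1.2967 + 0.0001 + 6.3375 + 0.8681 = 8.5024 ≈ 8.502
Degrees of freedom = 4 − 1 = 3; critical value at α = 0.05 is 7.815.
Since 8.502 > 7.815, we reject the null hypothesis — the data do not fit the 9:3:3:1 ratio.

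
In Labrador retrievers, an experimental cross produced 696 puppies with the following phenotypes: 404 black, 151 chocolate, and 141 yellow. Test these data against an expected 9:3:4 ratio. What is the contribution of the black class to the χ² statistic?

Under the 9:3:4 hypothesis (Σ ratio = 16, N = 696):
  black: 696 × 9/16 = 391.5
  chocolate: 696 × 3/16 = 130.5
  yellow: 696 × 4/16 = 174
Contribution of black: (404 − 391.5)² / 391.5 = 0.3991

0.399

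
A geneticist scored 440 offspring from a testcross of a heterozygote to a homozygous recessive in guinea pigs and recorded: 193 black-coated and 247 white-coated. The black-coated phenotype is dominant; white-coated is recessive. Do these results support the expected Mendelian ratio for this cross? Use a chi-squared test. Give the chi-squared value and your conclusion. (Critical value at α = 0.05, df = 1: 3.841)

6.627; not consistent

A testcross of a heterozygote (Aa × aa) gives a 1:1 phenotypic ratio.
Under the 1:1 hypothesis (Σ ratio = 2, N = 440):
  black-coated: 440 × 1/2 = 220
  white-coated: 440 × 1/2 = 220
χ² = Σ (O − E)² / E
  black-coated: (193 − 220)² / 220 = 3.3136
  white-coated: (247 − 220)² / 220 = 3.3136
χ² = 3.3136 + 3.3136 = 6.6272 ≈ 6.627
Degrees of freedom = 2 − 1 = 1; critical value at α = 0.05 is 3.841.
Since 6.627 > 3.841, we reject the null hypothesis — the data do not fit the 1:1 ratio.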